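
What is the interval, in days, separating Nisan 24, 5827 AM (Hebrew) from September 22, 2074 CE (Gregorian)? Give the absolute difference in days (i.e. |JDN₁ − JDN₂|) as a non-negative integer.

2723

First date → JDN 2476115; second date → JDN 2478838.
The interval is |2476115 − 2478838| = 2723 days.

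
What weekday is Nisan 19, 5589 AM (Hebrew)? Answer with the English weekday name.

Wednesday

Equivalently 22 April 1829 Gregorian, JDN 2389200.
2389200 ≡ 2 (mod 7); counting from Monday = 0 gives Wednesday.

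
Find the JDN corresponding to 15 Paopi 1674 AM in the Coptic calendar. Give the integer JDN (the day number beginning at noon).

2436137

Equivalently 25 October 1957 (Gregorian).
JDN 2400001 is 17 November 1858 CE (Gregorian), MJD 0; the target day is +36136 days from there, so JDN = 2436137.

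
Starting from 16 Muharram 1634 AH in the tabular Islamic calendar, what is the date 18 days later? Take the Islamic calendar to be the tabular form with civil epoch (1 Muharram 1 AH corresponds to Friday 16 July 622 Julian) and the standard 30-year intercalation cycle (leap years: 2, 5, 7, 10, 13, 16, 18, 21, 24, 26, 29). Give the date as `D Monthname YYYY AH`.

4 Safar 1634 AH

The starting date is JDN 2527136; 2527136 + 18 = 2527154.
JDN 2527154 corresponds to 4 Safar 1634 AH.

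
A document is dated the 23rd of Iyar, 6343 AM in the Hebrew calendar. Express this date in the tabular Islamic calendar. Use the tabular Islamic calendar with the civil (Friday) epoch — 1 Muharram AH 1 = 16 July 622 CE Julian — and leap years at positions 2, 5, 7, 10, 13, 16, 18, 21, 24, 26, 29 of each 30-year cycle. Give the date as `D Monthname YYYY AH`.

Both dates share Julian Day Number 2664607; in the tabular Islamic calendar that is 22 Dhu al-Hijjah 2021 AH.

22 Dhu al-Hijjah 2021 AH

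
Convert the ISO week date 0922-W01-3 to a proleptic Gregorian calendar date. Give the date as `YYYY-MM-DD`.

ISO week 1 of 922 is the week containing the first Thursday of 922.
Week 1, day 3 (Wednesday) lands on 0921-12-31.

0921-12-31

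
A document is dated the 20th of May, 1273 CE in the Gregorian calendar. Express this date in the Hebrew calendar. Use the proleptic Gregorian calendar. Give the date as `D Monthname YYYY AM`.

24 Iyar 5033 AM

Both dates share Julian Day Number 2186154; in the Hebrew calendar that is 24 Iyar 5033 AM.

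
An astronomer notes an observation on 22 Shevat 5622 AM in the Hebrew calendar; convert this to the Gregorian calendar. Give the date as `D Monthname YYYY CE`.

Both dates share Julian Day Number 2401164; in the Gregorian calendar that is 23 January 1862 CE.

23 January 1862 CE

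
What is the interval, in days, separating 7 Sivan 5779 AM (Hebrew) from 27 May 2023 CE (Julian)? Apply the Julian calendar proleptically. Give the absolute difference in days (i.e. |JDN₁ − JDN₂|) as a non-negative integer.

First date → JDN 2458645; second date → JDN 2460105.
The interval is |2458645 − 2460105| = 1460 days.

1460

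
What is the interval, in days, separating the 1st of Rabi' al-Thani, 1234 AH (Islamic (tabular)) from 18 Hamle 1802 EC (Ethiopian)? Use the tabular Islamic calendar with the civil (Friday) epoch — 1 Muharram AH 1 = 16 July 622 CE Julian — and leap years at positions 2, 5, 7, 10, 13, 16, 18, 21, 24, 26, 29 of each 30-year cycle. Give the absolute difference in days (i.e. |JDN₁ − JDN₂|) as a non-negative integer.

JDN of the first date = 2385463.
JDN of the second date = 2382353.
|2382353 − 2385463| = 3110.

3110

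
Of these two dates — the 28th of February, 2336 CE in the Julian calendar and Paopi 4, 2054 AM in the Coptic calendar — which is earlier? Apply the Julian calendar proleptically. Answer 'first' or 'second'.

Converting both to JDN: 2574340 vs 2574921; the smaller is the first.

first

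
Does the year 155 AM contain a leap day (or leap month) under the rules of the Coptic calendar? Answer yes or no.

155 mod 4 = 3; in the Coptic calendar a year is leap when year mod 4 = 3, so it is a leap year.

yes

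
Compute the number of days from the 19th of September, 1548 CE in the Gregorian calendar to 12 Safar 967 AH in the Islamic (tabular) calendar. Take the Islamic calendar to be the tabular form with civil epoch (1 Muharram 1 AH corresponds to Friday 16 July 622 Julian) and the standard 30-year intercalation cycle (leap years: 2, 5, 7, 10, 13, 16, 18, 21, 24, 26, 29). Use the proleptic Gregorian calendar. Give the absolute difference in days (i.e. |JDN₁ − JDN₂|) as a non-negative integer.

4082

JDN of the first date = 2286717.
JDN of the second date = 2290799.
|2290799 − 2286717| = 4082.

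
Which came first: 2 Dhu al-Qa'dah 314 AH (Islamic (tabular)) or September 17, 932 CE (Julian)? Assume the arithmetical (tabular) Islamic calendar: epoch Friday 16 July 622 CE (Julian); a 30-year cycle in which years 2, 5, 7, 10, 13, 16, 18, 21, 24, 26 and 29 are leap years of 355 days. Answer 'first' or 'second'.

First date → JDN 2059653; second date → JDN 2061731.
JDN 2059653 < JDN 2061731, so the first date is earlier.

first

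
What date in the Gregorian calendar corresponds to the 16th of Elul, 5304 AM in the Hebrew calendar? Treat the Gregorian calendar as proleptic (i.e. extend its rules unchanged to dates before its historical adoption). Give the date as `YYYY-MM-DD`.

Both dates share Julian Day Number 2285251; in the Gregorian calendar that is 14 September 1544 CE.

1544-09-14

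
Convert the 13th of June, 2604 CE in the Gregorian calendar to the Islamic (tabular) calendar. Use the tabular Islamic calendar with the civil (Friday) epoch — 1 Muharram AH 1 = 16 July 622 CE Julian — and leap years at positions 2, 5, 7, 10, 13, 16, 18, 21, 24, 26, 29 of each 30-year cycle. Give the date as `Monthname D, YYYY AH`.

Ramadan 23, 2043 AH

Julian Day Number of the source date = 2672315.
Converting JDN 2672315 to the tabular Islamic calendar gives 23 Ramadan 2043 AH.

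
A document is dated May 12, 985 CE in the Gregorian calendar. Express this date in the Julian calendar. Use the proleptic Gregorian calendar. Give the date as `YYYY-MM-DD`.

For dates in this range the Gregorian date is 5 days ahead of the Julian.
12 May 985 Gregorian − 5 days → 7 May 985 Julian.

0985-05-07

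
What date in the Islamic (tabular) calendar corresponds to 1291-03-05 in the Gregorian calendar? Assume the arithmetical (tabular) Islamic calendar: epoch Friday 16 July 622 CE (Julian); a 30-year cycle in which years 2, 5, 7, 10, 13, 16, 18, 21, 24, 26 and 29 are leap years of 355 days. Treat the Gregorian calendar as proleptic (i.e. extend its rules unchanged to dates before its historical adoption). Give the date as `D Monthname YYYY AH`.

24 Safar 690 AH

Julian Day Number of the source date = 2192652.
Converting JDN 2192652 to the tabular Islamic calendar gives 24 Safar 690 AH.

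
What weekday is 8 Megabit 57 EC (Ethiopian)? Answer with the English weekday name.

Equivalently 2 March 65 Gregorian, JDN 1744862.
Since JDN mod 7 = 0 (0 = Monday), the day is Monday.

Monday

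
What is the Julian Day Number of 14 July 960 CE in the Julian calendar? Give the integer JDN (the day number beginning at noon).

2071893

Equivalently 19 July 960 (proleptic Gregorian).
JDN 2299161 is 15 October 1582 CE (Gregorian); the target day is −227268 days from there, so JDN = 2071893.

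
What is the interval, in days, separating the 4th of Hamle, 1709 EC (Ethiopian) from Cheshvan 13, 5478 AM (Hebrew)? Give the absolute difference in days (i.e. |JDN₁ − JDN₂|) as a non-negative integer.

JDN of the first date = 2348371.
JDN of the second date = 2348472.
|2348472 − 2348371| = 101.

101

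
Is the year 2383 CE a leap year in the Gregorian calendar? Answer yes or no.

2383 is not divisible by 4, so it is a common year.

no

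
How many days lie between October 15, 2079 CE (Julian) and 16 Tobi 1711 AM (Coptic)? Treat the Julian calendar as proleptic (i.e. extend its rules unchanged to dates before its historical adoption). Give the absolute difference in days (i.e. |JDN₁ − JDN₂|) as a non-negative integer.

First date → JDN 2480700; second date → JDN 2449742.
The interval is |2480700 − 2449742| = 30958 days.

30958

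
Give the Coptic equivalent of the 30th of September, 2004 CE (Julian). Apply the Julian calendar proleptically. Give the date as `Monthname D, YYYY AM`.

Julian Day Number of the source date = 2453292.
Converting JDN 2453292 to the Coptic calendar gives 3 Paopi 1721 AM.

Paopi 3, 1721 AM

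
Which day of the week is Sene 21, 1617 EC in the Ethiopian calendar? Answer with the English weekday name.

This is JDN 2314755 (25 June 1625 Gregorian).
JDN 2314755 mod 7 = 2, and JDN 0 was a Monday, so this is a Wednesday.

Wednesday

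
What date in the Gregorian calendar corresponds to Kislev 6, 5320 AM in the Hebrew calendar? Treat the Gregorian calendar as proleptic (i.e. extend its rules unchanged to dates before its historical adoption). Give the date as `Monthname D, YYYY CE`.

Julian Day Number of the source date = 2290792.
Converting JDN 2290792 to the Gregorian calendar gives 16 November 1559 CE.

November 16, 1559 CE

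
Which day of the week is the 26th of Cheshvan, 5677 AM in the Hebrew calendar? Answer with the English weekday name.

Equivalently 22 November 1916 Gregorian, JDN 2421190.
2421190 ≡ 2 (mod 7); counting from Monday = 0 gives Wednesday.

Wednesday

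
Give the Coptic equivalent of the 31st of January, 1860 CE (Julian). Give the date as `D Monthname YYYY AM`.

Both dates share Julian Day Number 2400453; in the Coptic calendar that is 5 Meshir 1576 AM.

5 Meshir 1576 AM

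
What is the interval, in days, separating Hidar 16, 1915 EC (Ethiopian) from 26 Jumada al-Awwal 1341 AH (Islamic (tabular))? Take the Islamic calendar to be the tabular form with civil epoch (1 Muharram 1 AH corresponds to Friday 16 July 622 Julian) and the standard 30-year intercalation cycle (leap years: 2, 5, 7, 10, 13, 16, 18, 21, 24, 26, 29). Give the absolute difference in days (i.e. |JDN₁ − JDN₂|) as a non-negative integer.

JDN of the first date = 2423384.
JDN of the second date = 2423434.
|2423434 − 2423384| = 50.

50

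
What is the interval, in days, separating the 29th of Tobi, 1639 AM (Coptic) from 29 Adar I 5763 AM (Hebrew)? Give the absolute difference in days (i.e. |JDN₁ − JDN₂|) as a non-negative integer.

JDN of the first date = 2423457.
JDN of the second date = 2452702.
|2452702 − 2423457| = 29245.

29245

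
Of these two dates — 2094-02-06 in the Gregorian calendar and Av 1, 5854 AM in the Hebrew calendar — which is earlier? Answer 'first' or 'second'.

First date → JDN 2485915; second date → JDN 2486073.
JDN 2485915 < JDN 2486073, so the first date is earlier.

first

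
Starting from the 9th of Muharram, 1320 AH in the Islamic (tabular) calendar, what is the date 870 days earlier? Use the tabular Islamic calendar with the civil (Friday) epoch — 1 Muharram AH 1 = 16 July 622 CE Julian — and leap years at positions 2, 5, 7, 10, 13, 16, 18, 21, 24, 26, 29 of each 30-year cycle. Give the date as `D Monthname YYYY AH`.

25 Rajab 1317 AH

The starting date is JDN 2415858; 2415858 − 870 = 2414988.
JDN 2414988 corresponds to 25 Rajab 1317 AH.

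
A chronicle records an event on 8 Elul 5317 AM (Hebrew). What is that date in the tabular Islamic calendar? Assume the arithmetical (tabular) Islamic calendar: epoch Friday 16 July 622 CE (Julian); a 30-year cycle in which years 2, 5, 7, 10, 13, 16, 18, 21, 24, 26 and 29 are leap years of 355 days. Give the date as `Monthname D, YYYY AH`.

Julian Day Number of the source date = 2289968.
Converting JDN 2289968 to the tabular Islamic calendar gives 8 Shawwal 964 AH.

Shawwal 8, 964 AH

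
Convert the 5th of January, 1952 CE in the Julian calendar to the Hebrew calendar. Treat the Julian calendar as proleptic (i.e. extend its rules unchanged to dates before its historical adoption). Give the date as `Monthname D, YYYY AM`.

Tevet 20, 5712 AM

Both dates share Julian Day Number 2434030; in the Hebrew calendar that is 20 Tevet 5712 AM.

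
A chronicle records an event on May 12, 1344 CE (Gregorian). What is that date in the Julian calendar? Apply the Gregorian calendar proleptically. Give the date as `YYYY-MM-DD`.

1344-05-04

At this point the Julian calendar is 8 days behind the Gregorian.
12 May 1344 Gregorian − 8 days → 4 May 1344 Julian.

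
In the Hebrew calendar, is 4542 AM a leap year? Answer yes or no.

no

Hebrew year 4542 is year 1 of its 19-year Metonic cycle; leap years are at positions 3, 6, 8, 11, 14, 17, 19, so it is a common year (12 months).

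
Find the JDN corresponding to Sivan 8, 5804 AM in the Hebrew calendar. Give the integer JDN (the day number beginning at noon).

Equivalently 3 June 2044 (Gregorian).
JDN 2400001 is 17 November 1858 CE (Gregorian), MJD 0; the target day is +67769 days from there, so JDN = 2467770.

2467770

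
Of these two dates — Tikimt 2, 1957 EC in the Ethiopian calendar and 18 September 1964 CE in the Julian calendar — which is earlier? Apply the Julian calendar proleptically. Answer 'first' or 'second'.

second

The two dates have Julian Day Numbers 2438681 and 2438670 respectively.
Since 2438670 < 2438681, the second date comes first.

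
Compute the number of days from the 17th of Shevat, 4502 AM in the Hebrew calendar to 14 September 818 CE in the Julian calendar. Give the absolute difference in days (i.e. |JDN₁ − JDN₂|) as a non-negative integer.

First date → JDN 1992102; second date → JDN 2020089.
The interval is |1992102 − 2020089| = 27987 days.

27987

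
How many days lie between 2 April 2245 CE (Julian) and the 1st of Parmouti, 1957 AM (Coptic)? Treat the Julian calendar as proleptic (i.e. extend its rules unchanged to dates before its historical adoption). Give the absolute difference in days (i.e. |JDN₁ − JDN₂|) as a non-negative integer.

First date → JDN 2541136; second date → JDN 2539669.
The interval is |2541136 − 2539669| = 1467 days.

1467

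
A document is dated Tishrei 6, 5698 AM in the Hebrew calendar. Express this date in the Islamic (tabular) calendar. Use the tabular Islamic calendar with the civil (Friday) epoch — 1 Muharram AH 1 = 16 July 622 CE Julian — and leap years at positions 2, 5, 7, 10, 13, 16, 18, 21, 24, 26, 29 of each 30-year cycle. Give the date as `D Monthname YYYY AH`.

Both dates share Julian Day Number 2428788; in the tabular Islamic calendar that is 5 Rajab 1356 AH.

5 Rajab 1356 AH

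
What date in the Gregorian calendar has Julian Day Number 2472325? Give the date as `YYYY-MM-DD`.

Counting from JDN 2299161 = 15 Oct 1582 gives an offset of 173164 days.

2056-11-22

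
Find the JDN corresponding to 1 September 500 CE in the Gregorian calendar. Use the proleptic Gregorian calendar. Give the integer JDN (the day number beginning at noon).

JDN 2400001 is 17 November 1858 CE (Gregorian), MJD 0; the target day is −496076 days from there, so JDN = 1903925.

1903925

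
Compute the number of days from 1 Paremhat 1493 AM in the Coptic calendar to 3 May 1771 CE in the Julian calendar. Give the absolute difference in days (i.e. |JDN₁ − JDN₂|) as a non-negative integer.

First date → JDN 2370163; second date → JDN 2368038.
The interval is |2370163 − 2368038| = 2125 days.

2125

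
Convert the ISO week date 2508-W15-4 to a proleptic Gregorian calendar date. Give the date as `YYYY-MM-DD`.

2508-04-12

ISO week 1 of 2508 is the week containing the first Thursday of 2508.
Week 15, day 4 (Thursday) lands on 2508-04-12.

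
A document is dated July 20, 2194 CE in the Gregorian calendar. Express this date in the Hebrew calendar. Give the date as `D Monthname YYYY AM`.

Julian Day Number of the source date = 2522603.
Converting JDN 2522603 to the Hebrew calendar gives 3 Av 5954 AM.

3 Av 5954 AM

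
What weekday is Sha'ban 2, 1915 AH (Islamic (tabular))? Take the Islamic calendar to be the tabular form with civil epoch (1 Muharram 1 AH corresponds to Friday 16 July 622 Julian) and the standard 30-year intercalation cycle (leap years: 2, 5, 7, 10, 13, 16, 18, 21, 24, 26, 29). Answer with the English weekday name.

Wednesday

This is JDN 2626906 (14 February 2480 Gregorian).
JDN 2626906 mod 7 = 2, and JDN 0 was a Monday, so this is a Wednesday.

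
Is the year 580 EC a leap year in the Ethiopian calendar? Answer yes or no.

no

580 mod 4 = 0; in the Ethiopian calendar a year is leap when year mod 4 = 3, so it is a common year.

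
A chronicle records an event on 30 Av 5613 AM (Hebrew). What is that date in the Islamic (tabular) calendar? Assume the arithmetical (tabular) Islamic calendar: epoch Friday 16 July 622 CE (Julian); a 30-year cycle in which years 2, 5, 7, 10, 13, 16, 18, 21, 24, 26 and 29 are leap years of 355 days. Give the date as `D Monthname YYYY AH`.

29 Dhu al-Qa'dah 1269 AH

The source date corresponds to 3 September 1853 in the Gregorian calendar (JDN 2398100).
That day falls on 29 Dhu al-Qa'dah 1269 AH in the tabular Islamic calendar.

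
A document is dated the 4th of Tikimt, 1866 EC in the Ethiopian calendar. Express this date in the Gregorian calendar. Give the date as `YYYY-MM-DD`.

1873-10-13

Julian Day Number of the source date = 2405445.
Converting JDN 2405445 to the Gregorian calendar gives 13 October 1873 CE.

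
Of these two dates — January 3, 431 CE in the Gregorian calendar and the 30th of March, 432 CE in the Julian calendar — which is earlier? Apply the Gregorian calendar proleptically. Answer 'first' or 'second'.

First date → JDN 1878482; second date → JDN 1878935.
JDN 1878482 < JDN 1878935, so the first date is earlier.

first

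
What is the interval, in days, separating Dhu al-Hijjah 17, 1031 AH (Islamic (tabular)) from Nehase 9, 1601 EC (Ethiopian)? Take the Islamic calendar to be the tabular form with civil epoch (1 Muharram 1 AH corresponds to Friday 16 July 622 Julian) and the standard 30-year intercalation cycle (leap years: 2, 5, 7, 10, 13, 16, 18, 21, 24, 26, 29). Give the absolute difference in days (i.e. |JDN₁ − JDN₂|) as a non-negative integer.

4820

JDN of the first date = 2313779.
JDN of the second date = 2308959.
|2308959 − 2313779| = 4820.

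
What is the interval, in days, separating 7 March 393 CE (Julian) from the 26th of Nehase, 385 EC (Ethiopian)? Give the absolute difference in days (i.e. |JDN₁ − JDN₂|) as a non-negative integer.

First date → JDN 1864667; second date → JDN 1864832.
The interval is |1864667 − 1864832| = 165 days.

165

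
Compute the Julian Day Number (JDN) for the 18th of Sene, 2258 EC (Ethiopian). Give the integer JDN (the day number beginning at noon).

2548877

In the Gregorian calendar the same day is 27 June 2266.
JDN 2299161 is 15 October 1582 CE (Gregorian); the target day is +249716 days from there, so JDN = 2548877.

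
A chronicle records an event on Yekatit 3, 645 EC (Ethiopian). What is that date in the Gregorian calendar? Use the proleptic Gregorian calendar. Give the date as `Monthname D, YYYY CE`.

January 31, 653 CE

Both dates share Julian Day Number 1959594; in the Gregorian calendar that is 31 January 653 CE.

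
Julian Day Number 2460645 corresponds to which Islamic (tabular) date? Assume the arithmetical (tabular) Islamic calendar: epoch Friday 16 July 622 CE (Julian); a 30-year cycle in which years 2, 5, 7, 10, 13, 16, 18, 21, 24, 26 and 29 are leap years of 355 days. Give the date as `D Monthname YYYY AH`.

28 Jumada al-Awwal 1446 AH

JDN 2460645 is 30 November 2024 in the Gregorian calendar.
In the tabular Islamic calendar that day is 28 Jumada al-Awwal 1446 AH.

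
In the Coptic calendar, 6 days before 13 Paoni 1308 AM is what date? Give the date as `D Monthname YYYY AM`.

7 Paoni 1308 AM

Counting 6 days back from JDN 2302694 reaches JDN 2302688, which is 7 Paoni 1308 AM.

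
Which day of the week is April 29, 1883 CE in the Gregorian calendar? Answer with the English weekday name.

JDN 2408930 mod 7 = 6, and JDN 0 was a Monday, so this is a Sunday.

Sunday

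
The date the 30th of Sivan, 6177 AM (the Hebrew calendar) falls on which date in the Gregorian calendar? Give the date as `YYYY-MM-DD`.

Julian Day Number of the source date = 2604017.
Converting JDN 2604017 to the Gregorian calendar gives 15 June 2417 CE.

2417-06-15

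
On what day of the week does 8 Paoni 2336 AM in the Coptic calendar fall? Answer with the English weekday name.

In the Gregorian calendar this is 20 June 2620 (JDN 2678166).
JDN 2678166 mod 7 = 1, and JDN 0 was a Monday, so this is a Tuesday.

Tuesday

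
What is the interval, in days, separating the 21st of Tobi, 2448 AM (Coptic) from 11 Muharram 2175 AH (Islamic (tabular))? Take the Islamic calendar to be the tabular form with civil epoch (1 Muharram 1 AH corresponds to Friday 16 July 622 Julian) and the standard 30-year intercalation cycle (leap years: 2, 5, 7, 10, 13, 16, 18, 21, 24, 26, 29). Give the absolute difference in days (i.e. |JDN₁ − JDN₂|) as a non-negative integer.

JDN of the first date = 2718937.
JDN of the second date = 2718843.
|2718843 − 2718937| = 94.

94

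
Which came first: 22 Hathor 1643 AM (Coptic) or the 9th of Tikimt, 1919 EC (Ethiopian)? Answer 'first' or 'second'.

Converting both to JDN: 2424851 vs 2424808; the smaller is the second.

second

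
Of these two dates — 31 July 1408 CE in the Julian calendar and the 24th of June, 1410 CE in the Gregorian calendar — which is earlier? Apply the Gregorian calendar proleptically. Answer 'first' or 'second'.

Converting both to JDN: 2235542 vs 2236226; the smaller is the first.

first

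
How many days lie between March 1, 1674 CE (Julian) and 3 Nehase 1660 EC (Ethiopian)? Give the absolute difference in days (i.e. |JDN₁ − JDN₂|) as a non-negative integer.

2043

First date → JDN 2332546; second date → JDN 2330503.
The interval is |2332546 − 2330503| = 2043 days.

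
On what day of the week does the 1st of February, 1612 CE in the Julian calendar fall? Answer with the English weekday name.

In the Gregorian calendar this is 11 February 1612 (JDN 2309872).
JDN 2309872 mod 7 = 5, and JDN 0 was a Monday, so this is a Saturday.

Saturday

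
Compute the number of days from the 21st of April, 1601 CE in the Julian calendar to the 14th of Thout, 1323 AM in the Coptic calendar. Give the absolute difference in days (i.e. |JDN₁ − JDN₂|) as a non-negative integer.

1969

First date → JDN 2305934; second date → JDN 2307903.
The interval is |2305934 − 2307903| = 1969 days.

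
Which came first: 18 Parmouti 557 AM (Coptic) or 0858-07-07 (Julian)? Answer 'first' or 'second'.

Converting both to JDN: 2028336 vs 2034630; the smaller is the first.

first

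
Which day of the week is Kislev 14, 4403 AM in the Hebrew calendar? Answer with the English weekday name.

Equivalently 15 November 642 Gregorian, JDN 1955864.
Since JDN mod 7 = 1 (0 = Monday), the day is Tuesday.

Tuesday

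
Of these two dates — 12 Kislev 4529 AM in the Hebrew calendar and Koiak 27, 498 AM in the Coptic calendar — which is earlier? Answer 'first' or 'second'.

first

Converting both to JDN: 2001901 vs 2006675; the smaller is the first.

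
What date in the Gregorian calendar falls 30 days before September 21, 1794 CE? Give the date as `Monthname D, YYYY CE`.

The starting date is JDN 2376569; 2376569 − 30 = 2376539.
JDN 2376539 corresponds to August 22, 1794 CE.

August 22, 1794 CE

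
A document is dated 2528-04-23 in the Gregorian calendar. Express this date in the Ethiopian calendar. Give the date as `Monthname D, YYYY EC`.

Both dates share Julian Day Number 2644506; in the Ethiopian calendar that is 11 Miyazya 2520 EC.

Miyazya 11, 2520 EC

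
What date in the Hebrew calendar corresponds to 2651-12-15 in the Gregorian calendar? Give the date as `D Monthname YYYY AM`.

11 Kislev 6412 AM

Both dates share Julian Day Number 2689666; in the Hebrew calendar that is 11 Kislev 6412 AM.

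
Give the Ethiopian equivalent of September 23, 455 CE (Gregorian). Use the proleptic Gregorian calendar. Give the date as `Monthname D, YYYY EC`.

Both dates share Julian Day Number 1887511; in the Ethiopian calendar that is 24 Meskerem 448 EC.

Meskerem 24, 448 EC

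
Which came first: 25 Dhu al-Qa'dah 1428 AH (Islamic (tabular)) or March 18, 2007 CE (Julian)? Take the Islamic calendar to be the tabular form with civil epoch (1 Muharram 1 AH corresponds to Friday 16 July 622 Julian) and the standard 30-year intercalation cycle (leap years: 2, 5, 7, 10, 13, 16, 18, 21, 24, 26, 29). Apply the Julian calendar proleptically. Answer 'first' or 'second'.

second

The two dates have Julian Day Numbers 2454440 and 2454191 respectively.
Since 2454191 < 2454440, the second date comes first.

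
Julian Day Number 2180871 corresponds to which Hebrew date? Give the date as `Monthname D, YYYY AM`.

Kislev 27, 5019 AM

JDN 2180871 is 2 December 1258 in the proleptic Gregorian calendar.
In the Hebrew calendar that day is Kislev 27, 5019 AM.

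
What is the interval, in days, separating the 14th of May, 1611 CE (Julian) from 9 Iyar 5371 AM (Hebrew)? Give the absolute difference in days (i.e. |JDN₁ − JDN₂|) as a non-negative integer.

32

JDN of the first date = 2309609.
JDN of the second date = 2309577.
|2309577 − 2309609| = 32.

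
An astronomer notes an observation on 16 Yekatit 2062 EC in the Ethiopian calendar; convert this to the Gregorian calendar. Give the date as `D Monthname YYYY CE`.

23 February 2070 CE

Julian Day Number of the source date = 2477166.
Converting JDN 2477166 to the Gregorian calendar gives 23 February 2070 CE.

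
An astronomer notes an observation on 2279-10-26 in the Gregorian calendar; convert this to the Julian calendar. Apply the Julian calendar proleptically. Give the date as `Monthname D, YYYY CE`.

October 11, 2279 CE

At this point the Julian calendar is 15 days behind the Gregorian.
26 October 2279 Gregorian − 15 days → 11 October 2279 Julian.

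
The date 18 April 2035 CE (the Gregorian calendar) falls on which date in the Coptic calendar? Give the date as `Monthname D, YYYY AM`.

Both dates share Julian Day Number 2464436; in the Coptic calendar that is 10 Parmouti 1751 AM.

Parmouti 10, 1751 AM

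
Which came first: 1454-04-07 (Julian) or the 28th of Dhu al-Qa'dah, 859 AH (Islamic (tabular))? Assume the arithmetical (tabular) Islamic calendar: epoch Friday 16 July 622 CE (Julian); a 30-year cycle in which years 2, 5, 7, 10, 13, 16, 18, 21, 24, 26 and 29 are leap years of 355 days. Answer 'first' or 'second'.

first

Converting both to JDN: 2252228 vs 2252809; the smaller is the first.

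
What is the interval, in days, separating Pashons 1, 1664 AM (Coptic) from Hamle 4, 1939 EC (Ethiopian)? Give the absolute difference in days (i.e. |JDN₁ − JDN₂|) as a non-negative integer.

303

First date → JDN 2432681; second date → JDN 2432378.
The interval is |2432681 − 2432378| = 303 days.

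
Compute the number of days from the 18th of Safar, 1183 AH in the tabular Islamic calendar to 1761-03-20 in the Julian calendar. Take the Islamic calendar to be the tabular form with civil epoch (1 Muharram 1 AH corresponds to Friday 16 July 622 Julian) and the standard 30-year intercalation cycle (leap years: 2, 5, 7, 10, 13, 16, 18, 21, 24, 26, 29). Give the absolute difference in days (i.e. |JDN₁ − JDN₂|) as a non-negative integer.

First date → JDN 2367348; second date → JDN 2364342.
The interval is |2367348 − 2364342| = 3006 days.

3006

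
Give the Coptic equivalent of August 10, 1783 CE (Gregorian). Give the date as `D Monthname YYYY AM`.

Julian Day Number of the source date = 2372509.
Converting JDN 2372509 to the Coptic calendar gives 6 Mesori 1499 AM.

6 Mesori 1499 AM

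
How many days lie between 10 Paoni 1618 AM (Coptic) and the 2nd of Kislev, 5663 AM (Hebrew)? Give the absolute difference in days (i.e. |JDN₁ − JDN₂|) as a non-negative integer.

168

First date → JDN 2415918; second date → JDN 2416086.
The interval is |2415918 − 2416086| = 168 days.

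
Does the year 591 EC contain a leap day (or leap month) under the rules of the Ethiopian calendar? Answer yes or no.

yes

591 mod 4 = 3; in the Ethiopian calendar a year is leap when year mod 4 = 3, so it is a leap year.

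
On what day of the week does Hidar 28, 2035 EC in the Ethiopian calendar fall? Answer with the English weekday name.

Sunday

In the Gregorian calendar this is 7 December 2042 (JDN 2467226).
Since JDN mod 7 = 6 (0 = Monday), the day is Sunday.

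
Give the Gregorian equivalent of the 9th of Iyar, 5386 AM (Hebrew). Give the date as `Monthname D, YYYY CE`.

Both dates share Julian Day Number 2315069; in the Gregorian calendar that is 5 May 1626 CE.

May 5, 1626 CE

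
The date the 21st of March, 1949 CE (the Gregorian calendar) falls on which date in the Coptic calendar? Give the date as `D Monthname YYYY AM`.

12 Paremhat 1665 AM

Both dates share Julian Day Number 2432997; in the Coptic calendar that is 12 Paremhat 1665 AM.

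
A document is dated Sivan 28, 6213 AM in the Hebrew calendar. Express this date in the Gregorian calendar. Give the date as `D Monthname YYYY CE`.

Both dates share Julian Day Number 2617186; in the Gregorian calendar that is 5 July 2453 CE.

5 July 2453 CE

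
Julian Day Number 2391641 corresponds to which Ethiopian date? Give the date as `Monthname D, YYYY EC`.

The Gregorian equivalent of JDN 2391641 is 28 December 1835.
In the Ethiopian calendar that day is Tahsas 19, 1828 EC.

Tahsas 19, 1828 EC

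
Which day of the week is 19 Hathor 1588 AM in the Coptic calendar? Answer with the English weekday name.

Tuesday

This is JDN 2404760 (28 November 1871 Gregorian).
Since JDN mod 7 = 1 (0 = Monday), the day is Tuesday.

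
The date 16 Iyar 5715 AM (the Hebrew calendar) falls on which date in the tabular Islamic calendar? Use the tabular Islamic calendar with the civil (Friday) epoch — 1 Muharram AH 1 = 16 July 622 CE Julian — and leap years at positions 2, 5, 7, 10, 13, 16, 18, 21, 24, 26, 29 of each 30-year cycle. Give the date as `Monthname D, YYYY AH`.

Ramadan 16, 1374 AH

The source date corresponds to 8 May 1955 in the Gregorian calendar (JDN 2435236).
That day falls on 16 Ramadan 1374 AH in the tabular Islamic calendar.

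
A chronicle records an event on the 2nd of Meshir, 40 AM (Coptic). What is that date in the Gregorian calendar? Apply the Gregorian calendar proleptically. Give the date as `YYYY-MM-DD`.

0324-01-29

Both dates share Julian Day Number 1839426; in the Gregorian calendar that is 29 January 324 CE.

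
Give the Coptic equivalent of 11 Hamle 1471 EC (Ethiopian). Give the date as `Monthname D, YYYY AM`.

Both dates share Julian Day Number 2261448; in the Coptic calendar that is 11 Epip 1195 AM.

Epip 11, 1195 AM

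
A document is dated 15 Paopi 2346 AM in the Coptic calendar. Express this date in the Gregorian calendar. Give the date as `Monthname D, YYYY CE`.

Julian Day Number of the source date = 2681585.
Converting JDN 2681585 to the Gregorian calendar gives 30 October 2629 CE.

October 30, 2629 CE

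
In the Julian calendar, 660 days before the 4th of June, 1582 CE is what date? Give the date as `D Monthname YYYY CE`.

Counting 660 days back from JDN 2299038 reaches JDN 2298378, which is 13 August 1580 CE.

13 August 1580 CE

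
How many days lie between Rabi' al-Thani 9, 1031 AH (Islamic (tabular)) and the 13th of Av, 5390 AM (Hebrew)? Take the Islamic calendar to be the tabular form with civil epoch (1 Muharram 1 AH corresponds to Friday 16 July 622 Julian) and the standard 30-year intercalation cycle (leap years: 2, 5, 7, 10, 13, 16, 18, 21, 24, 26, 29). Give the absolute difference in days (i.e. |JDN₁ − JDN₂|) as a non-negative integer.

3073

JDN of the first date = 2313535.
JDN of the second date = 2316608.
|2316608 − 2313535| = 3073.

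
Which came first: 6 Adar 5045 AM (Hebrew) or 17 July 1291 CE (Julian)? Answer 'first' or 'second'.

The two dates have Julian Day Numbers 2190447 and 2192793 respectively.
Since 2190447 < 2192793, the first date comes first.

first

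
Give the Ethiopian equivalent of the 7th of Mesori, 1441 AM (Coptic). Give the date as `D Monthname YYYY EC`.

7 Nehase 1717 EC

Julian Day Number of the source date = 2351326.
Converting JDN 2351326 to the Ethiopian calendar gives 7 Nehase 1717 EC.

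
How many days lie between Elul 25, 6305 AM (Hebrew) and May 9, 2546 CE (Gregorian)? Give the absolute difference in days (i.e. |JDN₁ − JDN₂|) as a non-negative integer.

First date → JDN 2650849; second date → JDN 2651096.
The interval is |2650849 − 2651096| = 247 days.

247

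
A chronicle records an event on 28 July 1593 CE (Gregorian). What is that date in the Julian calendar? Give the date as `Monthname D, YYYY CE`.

The Julian–Gregorian offset here is 10 days (Julian trailing).
28 July 1593 Gregorian − 10 days → 18 July 1593 Julian.

July 18, 1593 CE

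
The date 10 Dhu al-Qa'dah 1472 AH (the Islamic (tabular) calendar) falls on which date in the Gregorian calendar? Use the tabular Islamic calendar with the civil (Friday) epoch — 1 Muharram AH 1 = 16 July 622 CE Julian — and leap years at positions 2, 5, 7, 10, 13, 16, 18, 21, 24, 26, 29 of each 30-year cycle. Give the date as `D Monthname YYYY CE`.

29 July 2050 CE

Julian Day Number of the source date = 2470017.
Converting JDN 2470017 to the Gregorian calendar gives 29 July 2050 CE.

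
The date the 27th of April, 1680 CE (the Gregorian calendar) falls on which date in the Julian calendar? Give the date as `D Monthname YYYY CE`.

17 April 1680 CE

For dates in this range the Gregorian date is 10 days ahead of the Julian.
27 April 1680 Gregorian − 10 days → 17 April 1680 Julian.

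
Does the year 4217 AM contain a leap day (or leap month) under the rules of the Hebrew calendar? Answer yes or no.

Hebrew year 4217 is year 18 of its 19-year Metonic cycle; leap years are at positions 3, 6, 8, 11, 14, 17, 19, so it is a common year (12 months).

no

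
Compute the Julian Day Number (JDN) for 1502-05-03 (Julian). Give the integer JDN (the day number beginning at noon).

2269786

Equivalently 13 May 1502 (proleptic Gregorian).
JDN 2451545 is 1 January 2000 CE (Gregorian); the target day is −181759 days from there, so JDN = 2269786.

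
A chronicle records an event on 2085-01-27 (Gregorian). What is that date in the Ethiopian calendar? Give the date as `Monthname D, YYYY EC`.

Tir 19, 2077 EC

Julian Day Number of the source date = 2482618.
Converting JDN 2482618 to the Ethiopian calendar gives 19 Tir 2077 EC.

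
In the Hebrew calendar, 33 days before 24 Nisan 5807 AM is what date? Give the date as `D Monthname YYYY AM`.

JDN of 24 Nisan 5807 AM = 2468821.
2468821 − 33 = 2468788.
JDN 2468788 in the Hebrew calendar is 20 Adar 5807 AM.

20 Adar 5807 AM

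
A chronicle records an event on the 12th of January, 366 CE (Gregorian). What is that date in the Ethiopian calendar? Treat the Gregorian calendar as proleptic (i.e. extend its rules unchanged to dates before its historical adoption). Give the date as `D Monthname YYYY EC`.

Both dates share Julian Day Number 1854750; in the Ethiopian calendar that is 16 Tir 358 EC.

16 Tir 358 EC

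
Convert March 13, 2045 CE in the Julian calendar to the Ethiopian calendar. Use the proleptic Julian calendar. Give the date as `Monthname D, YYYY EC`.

The source date corresponds to 26 March 2045 in the Gregorian calendar (JDN 2468066).
That day falls on 17 Megabit 2037 EC in the Ethiopian calendar.

Megabit 17, 2037 EC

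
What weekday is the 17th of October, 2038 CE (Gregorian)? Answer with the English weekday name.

Sunday

JDN 2465714 mod 7 = 6, and JDN 0 was a Monday, so this is a Sunday.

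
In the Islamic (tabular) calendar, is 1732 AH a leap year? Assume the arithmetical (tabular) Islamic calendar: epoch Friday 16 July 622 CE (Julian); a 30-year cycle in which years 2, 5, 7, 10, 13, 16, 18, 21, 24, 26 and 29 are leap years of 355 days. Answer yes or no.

no

Year 1732 AH is year 22 of its 30-year cycle; leap positions are 2, 5, 7, 10, 13, 16, 18, 21, 24, 26, 29, so it is a common year (354 days).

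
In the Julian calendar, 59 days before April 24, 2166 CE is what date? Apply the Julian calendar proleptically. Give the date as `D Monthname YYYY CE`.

24 February 2166 CE

Counting 59 days back from JDN 2512303 reaches JDN 2512244, which is 24 February 2166 CE.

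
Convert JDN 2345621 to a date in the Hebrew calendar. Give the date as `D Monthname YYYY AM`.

25 Tevet 5470 AM

JDN 2345621 is 28 December 1709 in the Gregorian calendar.
In the Hebrew calendar that day is 25 Tevet 5470 AM.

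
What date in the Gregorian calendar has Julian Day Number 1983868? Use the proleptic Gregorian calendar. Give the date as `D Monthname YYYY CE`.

19 July 719 CE

JDN 2451545 is 1 Jan 2000; 1983868 is −467677 days from there.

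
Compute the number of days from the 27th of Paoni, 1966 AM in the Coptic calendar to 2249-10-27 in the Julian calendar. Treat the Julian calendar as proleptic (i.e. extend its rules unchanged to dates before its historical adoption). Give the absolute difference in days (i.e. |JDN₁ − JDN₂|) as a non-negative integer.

237

JDN of the first date = 2543042.
JDN of the second date = 2542805.
|2542805 − 2543042| = 237.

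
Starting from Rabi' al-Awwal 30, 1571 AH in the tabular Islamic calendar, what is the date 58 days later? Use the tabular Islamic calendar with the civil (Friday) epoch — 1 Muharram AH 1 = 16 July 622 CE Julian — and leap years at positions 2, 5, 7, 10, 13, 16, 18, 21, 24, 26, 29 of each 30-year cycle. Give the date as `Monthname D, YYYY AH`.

Jumada al-Awwal 29, 1571 AH

The starting date is JDN 2504884; 2504884 + 58 = 2504942.
JDN 2504942 corresponds to Jumada al-Awwal 29, 1571 AH.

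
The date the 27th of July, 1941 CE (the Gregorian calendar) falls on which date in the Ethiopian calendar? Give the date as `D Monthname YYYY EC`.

20 Hamle 1933 EC

Both dates share Julian Day Number 2430203; in the Ethiopian calendar that is 20 Hamle 1933 EC.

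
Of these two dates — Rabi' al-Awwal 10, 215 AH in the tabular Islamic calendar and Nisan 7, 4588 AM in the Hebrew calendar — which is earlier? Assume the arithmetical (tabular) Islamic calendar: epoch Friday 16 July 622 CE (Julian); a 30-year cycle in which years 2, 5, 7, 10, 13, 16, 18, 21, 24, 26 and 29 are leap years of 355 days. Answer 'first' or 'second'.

second

Converting both to JDN: 2024342 vs 2023571; the smaller is the second.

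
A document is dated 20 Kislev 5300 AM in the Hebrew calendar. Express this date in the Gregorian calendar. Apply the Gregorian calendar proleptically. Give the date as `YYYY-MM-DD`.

Both dates share Julian Day Number 2283512; in the Gregorian calendar that is 11 December 1539 CE.

1539-12-11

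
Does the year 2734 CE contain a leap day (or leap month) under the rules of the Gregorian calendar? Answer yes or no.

no

2734 is not divisible by 4, so it is a common year.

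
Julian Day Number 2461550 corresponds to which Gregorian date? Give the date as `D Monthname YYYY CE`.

24 May 2027 CE

JDN 2451545 is 1 Jan 2000; 2461550 is +10005 days from there.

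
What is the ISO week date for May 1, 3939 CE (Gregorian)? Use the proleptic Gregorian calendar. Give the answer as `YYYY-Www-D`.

3939-W18-1

The weekday is Monday (ISO weekday 1).
That Monday belongs to ISO week 18 of ISO year 3939.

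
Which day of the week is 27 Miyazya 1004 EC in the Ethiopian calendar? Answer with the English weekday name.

Tuesday

Equivalently 28 April 1012 Gregorian, JDN 2090803.
Since JDN mod 7 = 1 (0 = Monday), the day is Tuesday.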